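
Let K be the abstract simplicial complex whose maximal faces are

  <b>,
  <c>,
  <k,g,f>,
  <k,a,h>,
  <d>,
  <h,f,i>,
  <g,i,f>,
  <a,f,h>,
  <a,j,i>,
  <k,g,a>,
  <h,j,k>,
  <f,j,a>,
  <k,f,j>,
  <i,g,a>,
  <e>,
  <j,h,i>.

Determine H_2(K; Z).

H_2 = 0.

Order the vertices as a < b < c < d < e < f < g < h < i < j < k. Listing each simplex with vertices in this order, K has dimension 2 with simplices:

  0-simplices (11): a, b, c, d, e, f, g, h, i, j, k
  1-simplices (18): af, ag, ah, ai, aj, ak, fg, fh, fi, fj, fk, gi, gk, hi, hj, hk, ij, jk
  2-simplices (12): afh, afj, agi, agk, ahk, aij, fgi, fgk, fhi, fjk, hij, hjk

Hence C_0 ≅ Z^11, C_1 ≅ Z^18, C_2 ≅ Z^12.

The boundary map ∂_1: C_1 → C_0 sends each edge [p,q] (with p < q) to q − p.
As a 11×18 matrix over Z this has rank 6, with invariant factors (1,1,1,1,1,1).

Boundary ∂_2: C_2 → C_1 acts by ∂[p,q,r] = [q,r] − [p,r] + [p,q]. For instance
  ∂afh = fh − ah + af,
  ∂fgi = gi − fi + fg.
The 18×12 boundary matrix has rank 12 and Smith normal form diag(1,1,1,1,1,1,1,1,1,1,1,2).

Reading off H_k = ker ∂_k / im ∂_{k+1}:

  H_2: rank ker ∂_2 − rank ∂_3 = (12 − 12) − 0 = 0, and there is no ∂_3, so H_2 = 0.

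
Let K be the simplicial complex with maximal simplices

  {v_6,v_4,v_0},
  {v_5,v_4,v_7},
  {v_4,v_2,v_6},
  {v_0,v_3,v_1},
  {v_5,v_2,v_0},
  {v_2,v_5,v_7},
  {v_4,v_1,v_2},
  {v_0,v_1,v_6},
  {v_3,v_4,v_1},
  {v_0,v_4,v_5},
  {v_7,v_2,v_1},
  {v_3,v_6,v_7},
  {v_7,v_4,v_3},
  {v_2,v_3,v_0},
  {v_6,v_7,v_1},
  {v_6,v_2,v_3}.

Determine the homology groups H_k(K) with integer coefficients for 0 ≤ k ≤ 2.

H_0 = Z,  H_1 = Z^2,  H_2 = Z.

We work with the vertex ordering v_0 < v_1 < v_2 < v_3 < v_4 < v_5 < v_6 < v_7. The simplices of K, each written with vertices in increasing order, are:

  0-simplices (8): [v_0], [v_1], [v_2], [v_3], [v_4], [v_5], [v_6], [v_7]
  1-simplices (24): (24 of them)
  2-simplices (16): (16 of them)

Hence C_0 ≅ Z^8, C_1 ≅ Z^24, C_2 ≅ Z^16.

∂_1: C_1 → C_0 is given by ∂[p,q] = [q] − [p].
This gives a 8×24 integer matrix of rank 7; reducing to Smith normal form yields diagonal entries (1,1,1,1,1,1,1).

∂_2: C_2 → C_1 acts by ∂[p,q,r] = [q,r] − [p,r] + [p,q]. For instance
  ∂[v_0,v_2,v_5] = [v_2,v_5] − [v_0,v_5] + [v_0,v_2],
  ∂[v_1,v_6,v_7] = [v_6,v_7] − [v_1,v_7] + [v_1,v_6].
The resulting 24×16 matrix has rank 15, and its Smith normal form has invariant factors (1,1,1,1,1,1,1,1,1,1,1,1,1,1,1).

From H_k ≅ ker(∂_k) / im(∂_{k+1}) we obtain:

  H_0: rank C_0 − rank ∂_1 = 8 − 7 = 1, and the invariant factors of ∂_1 are all 1, so H_0 ≅ Z.
  H_1: rank ker ∂_1 − rank ∂_2 = (24 − 7) − 15 = 2, and the invariant factors of ∂_2 are all 1, so H_1 ≅ Z^2.
  H_2: rank ker ∂_2 − rank ∂_3 = (16 − 15) − 0 = 1, and there is no ∂_3, so H_2 ≅ Z.

As a check, the Euler characteristic is 8 − 24 + 16 = 0, which agrees with 1 − 2 + 1 = 0.
(K is a triangulation of the torus T^2.)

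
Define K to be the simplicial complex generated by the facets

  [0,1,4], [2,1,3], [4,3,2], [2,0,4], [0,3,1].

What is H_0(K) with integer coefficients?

H_0 = Z.

We work with the vertex ordering 0 < 1 < 2 < 3 < 4. The simplices of K, each written with vertices in increasing order, are:

  0-simplices (5): [0], [1], [2], [3], [4]
  1-simplices (10): [0,1], [0,2], [0,3], [0,4], [1,2], [1,3], [1,4], [2,3], [2,4], [3,4]
  2-simplices (5): [0,1,3], [0,1,4], [0,2,4], [1,2,3], [2,3,4]

Hence C_0 ≅ Z^5, C_1 ≅ Z^10, C_2 ≅ Z^5.

The boundary map ∂_1: C_1 → C_0 sends each edge [p,q] (with p < q) to q − p.
The 5×10 boundary matrix has rank 4 and Smith normal form diag(1,1,1,1).

Boundary ∂_2: C_2 → C_1 maps a triangle to the signed sum of its edges. For instance
  ∂[0,2,4] = [2,4] − [0,4] + [0,2],
  ∂[2,3,4] = [3,4] − [2,4] + [2,3].
The resulting 10×5 matrix has rank 5, and its Smith normal form has invariant factors (1,1,1,1,1).

Reading off H_k = ker ∂_k / im ∂_{k+1}:

  H_0: rank C_0 − rank ∂_1 = 5 − 4 = 1, and the invariant factors of ∂_1 are all 1, so H_0 ≅ Z.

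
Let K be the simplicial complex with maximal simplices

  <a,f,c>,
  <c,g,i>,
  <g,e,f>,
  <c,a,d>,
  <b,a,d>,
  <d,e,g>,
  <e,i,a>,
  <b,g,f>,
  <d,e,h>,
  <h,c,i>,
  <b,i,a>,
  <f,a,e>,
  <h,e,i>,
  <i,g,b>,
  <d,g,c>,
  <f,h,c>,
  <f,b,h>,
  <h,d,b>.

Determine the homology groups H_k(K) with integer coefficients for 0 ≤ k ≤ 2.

We work with the vertex ordering a < b < c < d < e < f < g < h < i. The simplices of K, each written with vertices in increasing order, are:

  0-simplices (9): a, b, c, d, e, f, g, h, i
  1-simplices (27): ab, ac, ad, ae, af, ai, bd, bf, bg, bh, bi, cd, cf, cg, ch, ci, de, dg, dh, ef, eg, eh, ei, fg, fh, gi, hi
  2-simplices (18): abd, abi, acd, acf, aef, aei, bdh, bfg, bfh, bgi, cdg, cfh, cgi, chi, deg, deh, efg, ehi

so the chain groups are C_0 ≅ Z^9, C_1 ≅ Z^27, C_2 ≅ Z^18.

Boundary ∂_1: C_1 → C_0 maps an edge to its endpoints' difference, ∂[p,q] = q − p. For instance
  ∂bg = g − b.
As a 9×27 matrix over Z this has rank 8, with invariant factors (1,1,1,1,1,1,1,1).

∂_2: C_2 → C_1 sends each 2-simplex [p,q,r] to [q,r] − [p,r] + [p,q]. For instance
  ∂cgi = gi − ci + cg,
  ∂efg = fg − eg + ef.
The 27×18 boundary matrix has rank 17 and Smith normal form diag(1,1,1,1,1,1,1,1,1,1,1,1,1,1,1,1,1).

Reading off H_k = ker ∂_k / im ∂_{k+1}:

  H_0: rank C_0 − rank ∂_1 = 9 − 8 = 1, and the invariant factors of ∂_1 are all 1, so H_0 ≅ Z.
  H_1: rank ker ∂_1 − rank ∂_2 = (27 − 8) − 17 = 2, and the invariant factors of ∂_2 are all 1, so H_1 ≅ Z^2.
  H_2: rank ker ∂_2 − rank ∂_3 = (18 − 17) − 0 = 1, and there is no ∂_3, so H_2 ≅ Z.

As a check, the Euler characteristic is 9 − 27 + 18 = 0, which agrees with 1 − 2 + 1 = 0.
(K is a triangulation of the torus T^2.)

H_0 ≅ Z,  H_1 ≅ Z^2,  H_2 ≅ Z.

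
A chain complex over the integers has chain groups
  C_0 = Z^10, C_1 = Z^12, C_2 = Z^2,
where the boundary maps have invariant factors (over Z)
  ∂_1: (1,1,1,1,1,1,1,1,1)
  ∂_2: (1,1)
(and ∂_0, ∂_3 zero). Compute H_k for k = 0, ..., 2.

H_0 ≅ Z,  H_1 ≅ Z,  H_2 = 0.

H_0: b_0 = 10 − 0 − 9 = 1; torsion from ∂_1 factors > 1: none. So H_0 ≅ Z.
H_1: b_1 = 12 − 9 − 2 = 1; torsion from ∂_2 factors > 1: none. So H_1 ≅ Z.
H_2: b_2 = 2 − 2 − 0 = 0; torsion from ∂_3 factors > 1: none. So H_2 ≅ 0.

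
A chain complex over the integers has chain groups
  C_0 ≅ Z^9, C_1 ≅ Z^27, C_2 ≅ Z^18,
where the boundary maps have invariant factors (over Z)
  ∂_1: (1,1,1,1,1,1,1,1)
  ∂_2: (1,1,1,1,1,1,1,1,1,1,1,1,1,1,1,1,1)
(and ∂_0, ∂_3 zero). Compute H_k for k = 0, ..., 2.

H_0: b_0 = 9 − 0 − 8 = 1; torsion from ∂_1 factors > 1: none. So H_0 ≅ Z.
H_1: b_1 = 27 − 8 − 17 = 2; torsion from ∂_2 factors > 1: none. So H_1 ≅ Z^2.
H_2: b_2 = 18 − 17 − 0 = 1; torsion from ∂_3 factors > 1: none. So H_2 ≅ Z.

H_0 ≅ Z,  H_1 ≅ Z^2,  H_2 ≅ Z.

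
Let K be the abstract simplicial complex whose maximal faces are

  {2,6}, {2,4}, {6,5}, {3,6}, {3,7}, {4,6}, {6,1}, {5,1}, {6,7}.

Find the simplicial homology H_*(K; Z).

H_0 = Z,  H_1 = Z^3.

Order the vertices as 1 < 2 < 3 < 4 < 5 < 6 < 7. Listing each simplex with vertices in this order, K has dimension 1 with simplices:

  0-simplices (7): [1], [2], [3], [4], [5], [6], [7]
  1-simplices (9): [1,5], [1,6], [2,4], [2,6], [3,6], [3,7], [4,6], [5,6], [6,7]

so the chain groups are C_0 ≅ Z^7, C_1 ≅ Z^9.

Boundary ∂_1: C_1 → C_0 maps an edge to its endpoints' difference, ∂[p,q] = q − p. For instance
  ∂[4,6] = [6] − [4].
As a 7×9 matrix over Z this has rank 6, with invariant factors (1,1,1,1,1,1).

Reading off H_k = ker ∂_k / im ∂_{k+1}:

  H_0: rank C_0 − rank ∂_1 = 7 − 6 = 1, and the invariant factors of ∂_1 are all 1, so H_0 ≅ Z.
  H_1: rank ker ∂_1 − rank ∂_2 = (9 − 6) − 0 = 3, and there is no ∂_2, so H_1 ≅ Z^3.

As a check, the Euler characteristic is 7 − 9 = -2, which agrees with 1 − 3 = -2.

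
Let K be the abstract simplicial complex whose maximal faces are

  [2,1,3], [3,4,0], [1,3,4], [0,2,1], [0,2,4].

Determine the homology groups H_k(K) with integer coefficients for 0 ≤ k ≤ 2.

H_0 ≅ Z,  H_1 ≅ Z,  H_2 = 0.

Take the total order 0 < 1 < 2 < 3 < 4 on the vertex set. Then K (dimension 2) consists of the simplices:

  0-simplices (5): [0], [1], [2], [3], [4]
  1-simplices (10): [0,1], [0,2], [0,3], [0,4], [1,2], [1,3], [1,4], [2,3], [2,4], [3,4]
  2-simplices (5): [0,1,2], [0,2,4], [0,3,4], [1,2,3], [1,3,4]

so the chain groups are C_0 ≅ Z^5, C_1 ≅ Z^10, C_2 ≅ Z^5.

Boundary ∂_1: C_1 → C_0 maps an edge to its endpoints' difference, ∂[p,q] = q − p.
As a 5×10 matrix over Z this has rank 4, with invariant factors (1,1,1,1).

The boundary map ∂_2: C_2 → C_1 acts by ∂[p,q,r] = [q,r] − [p,r] + [p,q]. For instance
  ∂[1,2,3] = [2,3] − [1,3] + [1,2],
  ∂[0,1,2] = [1,2] − [0,2] + [0,1].
This gives a 10×5 integer matrix of rank 5; reducing to Smith normal form yields diagonal entries (1,1,1,1,1).

From H_k ≅ ker(∂_k) / im(∂_{k+1}) we obtain:

  H_0: rank C_0 − rank ∂_1 = 5 − 4 = 1, and the invariant factors of ∂_1 are all 1, so H_0 ≅ Z.
  H_1: rank ker ∂_1 − rank ∂_2 = (10 − 4) − 5 = 1, and the invariant factors of ∂_2 are all 1, so H_1 ≅ Z.
  H_2: rank ker ∂_2 − rank ∂_3 = (5 − 5) − 0 = 0, and there is no ∂_3, so H_2 ≅ 0.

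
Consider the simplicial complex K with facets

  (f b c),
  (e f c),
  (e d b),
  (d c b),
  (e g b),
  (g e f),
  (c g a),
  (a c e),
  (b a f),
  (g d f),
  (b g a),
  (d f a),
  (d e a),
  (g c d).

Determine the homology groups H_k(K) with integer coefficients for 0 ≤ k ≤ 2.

Take the total order a < b < c < d < e < f < g on the vertex set. Then K (dimension 2) consists of the simplices:

  0-simplices (7): a, b, c, d, e, f, g
  1-simplices (21): ab, ac, ad, ae, af, ag, bc, bd, be, bf, bg, cd, ce, cf, cg, de, df, dg, ef, eg, fg
  2-simplices (14): abf, abg, ace, acg, ade, adf, bcd, bcf, bde, beg, cdg, cef, dfg, efg

giving chain groups C_0 ≅ Z^7, C_1 ≅ Z^21, C_2 ≅ Z^14.

∂_1: C_1 → C_0 is given by ∂[p,q] = [q] − [p]. For instance
  ∂cf = f − c.
The resulting 7×21 matrix has rank 6, and its Smith normal form has invariant factors (1,1,1,1,1,1).

Boundary ∂_2: C_2 → C_1 acts by ∂[p,q,r] = [q,r] − [p,r] + [p,q]. For instance
  ∂beg = eg − bg + be,
  ∂acg = cg − ag + ac.
This gives a 21×14 integer matrix of rank 13; reducing to Smith normal form yields diagonal entries (1,1,1,1,1,1,1,1,1,1,1,1,1).

Now H_k = ker ∂_k / im ∂_{k+1}, so:

  H_0: rank C_0 − rank ∂_1 = 7 − 6 = 1, and the invariant factors of ∂_1 are all 1, so H_0 ≅ Z.
  H_1: rank ker ∂_1 − rank ∂_2 = (21 − 6) − 13 = 2, and the invariant factors of ∂_2 are all 1, so H_1 ≅ Z^2.
  H_2: rank ker ∂_2 − rank ∂_3 = (14 − 13) − 0 = 1, and there is no ∂_3, so H_2 ≅ Z.

As a check, the Euler characteristic is 7 − 21 + 14 = 0, which agrees with 1 − 2 + 1 = 0.
(K is a triangulation of the torus T^2.)

H_0 ≅ Z,  H_1 ≅ Z^2,  H_2 ≅ Z.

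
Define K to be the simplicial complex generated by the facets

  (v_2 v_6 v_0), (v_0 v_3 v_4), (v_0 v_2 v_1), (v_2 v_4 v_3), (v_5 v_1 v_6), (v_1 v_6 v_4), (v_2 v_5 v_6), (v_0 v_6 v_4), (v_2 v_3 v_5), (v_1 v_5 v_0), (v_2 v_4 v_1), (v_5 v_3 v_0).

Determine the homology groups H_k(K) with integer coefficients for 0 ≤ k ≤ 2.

We work with the vertex ordering v_0 < v_1 < v_2 < v_3 < v_4 < v_5 < v_6. The simplices of K, each written with vertices in increasing order, are:

  0-simplices (7): [v_0], [v_1], [v_2], [v_3], [v_4], [v_5], [v_6]
  1-simplices (18): (18 of them)
  2-simplices (12): (12 of them)

so the chain groups are C_0 ≅ Z^7, C_1 ≅ Z^18, C_2 ≅ Z^12.

∂_1: C_1 → C_0 sends each edge [p,q] (with p < q) to q − p.
As a 7×18 matrix over Z this has rank 6, with invariant factors (1,1,1,1,1,1).

The boundary map ∂_2: C_2 → C_1 acts by ∂[p,q,r] = [q,r] − [p,r] + [p,q]. For instance
  ∂[v_0,v_3,v_5] = [v_3,v_5] − [v_0,v_5] + [v_0,v_3],
  ∂[v_0,v_3,v_4] = [v_3,v_4] − [v_0,v_4] + [v_0,v_3].
As a 18×12 matrix over Z this has rank 12, with invariant factors (1,1,1,1,1,1,1,1,1,1,1,2).

Computing H_k = (kernel of ∂_k) / (image of ∂_{k+1}):

  H_0: rank C_0 − rank ∂_1 = 7 − 6 = 1, and the invariant factors of ∂_1 are all 1, so H_0 = Z.
  H_1: rank ker ∂_1 − rank ∂_2 = (18 − 6) − 12 = 0, and ∂_2 has invariant factor 2 > 1, so H_1 = Z/2.
  H_2: rank ker ∂_2 − rank ∂_3 = (12 − 12) − 0 = 0, and there is no ∂_3, so H_2 = 0.

As a check, the Euler characteristic is 7 − 18 + 12 = 1, which agrees with 1 − 0 + 0 = 1.
(K is a triangulation of the real projective plane RP^2.)

H_0 ≅ Z,  H_1 ≅ Z/2,  H_2 = 0.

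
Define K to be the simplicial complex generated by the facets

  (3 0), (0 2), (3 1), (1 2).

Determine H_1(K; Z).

Take the total order 0 < 1 < 2 < 3 on the vertex set. Then K (dimension 1) consists of the simplices:

  0-simplices (4): [0], [1], [2], [3]
  1-simplices (4): [0,2], [0,3], [1,2], [1,3]

giving chain groups C_0 ≅ Z^4, C_1 ≅ Z^4.

Boundary ∂_1: C_1 → C_0 is given by ∂[p,q] = [q] − [p]. For instance
  ∂[0,2] = [2] − [0].
The resulting 4×4 matrix has rank 3, and its Smith normal form has invariant factors (1,1,1).

Computing H_k = (kernel of ∂_k) / (image of ∂_{k+1}):

  H_1: rank ker ∂_1 − rank ∂_2 = (4 − 3) − 0 = 1, and there is no ∂_2, so H_1 ≅ Z.

(K is a triangulation of the circle S^1.)

H_1 ≅ Z.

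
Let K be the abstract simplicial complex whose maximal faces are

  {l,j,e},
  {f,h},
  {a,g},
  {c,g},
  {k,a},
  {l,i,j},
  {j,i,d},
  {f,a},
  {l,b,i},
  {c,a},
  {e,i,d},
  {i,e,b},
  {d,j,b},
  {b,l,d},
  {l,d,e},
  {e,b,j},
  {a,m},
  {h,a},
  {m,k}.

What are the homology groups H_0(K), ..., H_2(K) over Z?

H_0 = Z^2,  H_1 = Z^3 ⊕ Z/2,  H_2 = 0.

We work with the vertex ordering a < b < c < d < e < f < g < h < i < j < k < l < m. The simplices of K, each written with vertices in increasing order, are:

  0-simplices (13): a, b, c, d, e, f, g, h, i, j, k, l, m
  1-simplices (24): ac, af, ag, ah, ak, am, bd, be, bi, bj, bl, cg, de, di, dj, dl, ei, ej, el, fh, ij, il, jl, km
  2-simplices (10): bdj, bdl, bei, bej, bil, dei, del, dij, ejl, ijl

so the chain groups are C_0 ≅ Z^13, C_1 ≅ Z^24, C_2 ≅ Z^10.

∂_1: C_1 → C_0 is given by ∂[p,q] = [q] − [p].
The 13×24 boundary matrix has rank 11 and Smith normal form diag(1,1,1,1,1,1,1,1,1,1,1).

∂_2: C_2 → C_1 sends each 2-simplex [p,q,r] to [q,r] − [p,r] + [p,q]. For instance
  ∂ejl = jl − el + ej,
  ∂del = el − dl + de.
The 24×10 boundary matrix has rank 10 and Smith normal form diag(1,1,1,1,1,1,1,1,1,2).

From H_k ≅ ker(∂_k) / im(∂_{k+1}) we obtain:

  H_0: rank C_0 − rank ∂_1 = 13 − 11 = 2, and the invariant factors of ∂_1 are all 1, so H_0 ≅ Z^2.
  H_1: rank ker ∂_1 − rank ∂_2 = (24 − 11) − 10 = 3, and ∂_2 has invariant factor 2 > 1, so H_1 ≅ Z^3 ⊕ Z/2.
  H_2: rank ker ∂_2 − rank ∂_3 = (10 − 10) − 0 = 0, and there is no ∂_3, so H_2 ≅ 0.

As a check, the Euler characteristic is 13 − 24 + 10 = -1, which agrees with 2 − 3 + 0 = -1.
(K is a triangulation of the disjoint union of the real projective plane RP^2 and a wedge of 3 circles.)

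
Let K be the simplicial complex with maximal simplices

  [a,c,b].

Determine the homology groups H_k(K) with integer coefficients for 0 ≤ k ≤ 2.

H_0 = Z,  H_1 = 0,  H_2 = 0.

K has 3 vertices, 3 edges, 1 triangle.
rank ∂_0 = 0, rank ∂_1 = 2 ⇒ b_0 = 3 − 0 − 2 = 1; all invariant factors of ∂_1 are 1 so no torsion. So H_0 = Z.
rank ∂_1 = 2, rank ∂_2 = 1 ⇒ b_1 = 3 − 2 − 1 = 0; all invariant factors of ∂_2 are 1 so no torsion. So H_1 = 0.
rank ∂_2 = 1, rank ∂_3 = 0 ⇒ b_2 = 1 − 1 − 0 = 0. So H_2 = 0.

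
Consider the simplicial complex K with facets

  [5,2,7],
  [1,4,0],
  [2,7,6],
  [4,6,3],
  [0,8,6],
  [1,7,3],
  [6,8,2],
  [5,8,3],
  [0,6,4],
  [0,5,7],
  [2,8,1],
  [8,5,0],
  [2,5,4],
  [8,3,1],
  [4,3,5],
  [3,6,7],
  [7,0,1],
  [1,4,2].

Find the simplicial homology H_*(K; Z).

Order the vertices as 0 < 1 < 2 < 3 < 4 < 5 < 6 < 7 < 8. Listing each simplex with vertices in this order, K has dimension 2 with simplices:

  0-simplices (9): [0], [1], [2], [3], [4], [5], [6], [7], [8]
  1-simplices (27): (27 of them)
  2-simplices (18): [0,1,4], [0,1,7], [0,4,6], [0,5,7], [0,5,8], [0,6,8], [1,2,4], [1,2,8], [1,3,7], [1,3,8], [2,4,5], [2,5,7], [2,6,7], [2,6,8], [3,4,5], [3,4,6], [3,5,8], [3,6,7]

so the chain groups are C_0 ≅ Z^9, C_1 ≅ Z^27, C_2 ≅ Z^18.

The boundary map ∂_1: C_1 → C_0 sends each edge [p,q] (with p < q) to q − p.
This gives a 9×27 integer matrix of rank 8; reducing to Smith normal form yields diagonal entries (1,1,1,1,1,1,1,1).

∂_2: C_2 → C_1 maps a triangle to the signed sum of its edges. For instance
  ∂[2,6,7] = [6,7] − [2,7] + [2,6],
  ∂[0,5,7] = [5,7] − [0,7] + [0,5].
This gives a 27×18 integer matrix of rank 17; reducing to Smith normal form yields diagonal entries (1,1,1,1,1,1,1,1,1,1,1,1,1,1,1,1,1).

From H_k ≅ ker(∂_k) / im(∂_{k+1}) we obtain:

  H_0: rank C_0 − rank ∂_1 = 9 − 8 = 1, and the invariant factors of ∂_1 are all 1, so H_0 = Z.
  H_1: rank ker ∂_1 − rank ∂_2 = (27 − 8) − 17 = 2, and the invariant factors of ∂_2 are all 1, so H_1 = Z^2.
  H_2: rank ker ∂_2 − rank ∂_3 = (18 − 17) − 0 = 1, and there is no ∂_3, so H_2 = Z.

As a check, the Euler characteristic is 9 − 27 + 18 = 0, which agrees with 1 − 2 + 1 = 0.

H_0 = Z,  H_1 = Z^2,  H_2 = Z.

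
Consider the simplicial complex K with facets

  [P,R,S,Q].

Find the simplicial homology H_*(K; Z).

H_0 = Z,  H_1 = 0,  H_2 = 0,  H_3 = 0.

Order the vertices as P < Q < R < S. Listing each simplex with vertices in this order, K has dimension 3 with simplices:

  0-simplices (4): P, Q, R, S
  1-simplices (6): PQ, PR, PS, QR, QS, RS
  2-simplices (4): PQR, PQS, PRS, QRS
  3-simplices (1): PQRS

Hence C_0 ≅ Z^4, C_1 ≅ Z^6, C_2 ≅ Z^4, C_3 ≅ Z^1.

Boundary ∂_1: C_1 → C_0 maps an edge to its endpoints' difference, ∂[p,q] = q − p. For instance
  ∂RS = S − R.
The 4×6 boundary matrix has rank 3 and Smith normal form diag(1,1,1).

The boundary map ∂_2: C_2 → C_1 acts by ∂[p,q,r] = [q,r] − [p,r] + [p,q]. For instance
  ∂PQR = QR − PR + PQ,
  ∂QRS = RS − QS + QR.
The resulting 6×4 matrix has rank 3, and its Smith normal form has invariant factors (1,1,1).

∂_3: C_3 → C_2 sends each 3-simplex σ to the alternating sum Σ_i (−1)^i (σ with its i-th vertex removed). For instance
  ∂PQRS = QRS − PRS + PQS − PQR.
As a 4×1 matrix over Z this has rank 1, with invariant factors (1).

From H_k ≅ ker(∂_k) / im(∂_{k+1}) we obtain:

  H_0: rank C_0 − rank ∂_1 = 4 − 3 = 1, and the invariant factors of ∂_1 are all 1, so H_0 = Z.
  H_1: rank ker ∂_1 − rank ∂_2 = (6 − 3) − 3 = 0, and the invariant factors of ∂_2 are all 1, so H_1 = 0.
  H_2: rank ker ∂_2 − rank ∂_3 = (4 − 3) − 1 = 0, and the invariant factors of ∂_3 are all 1, so H_2 = 0.
  H_3: rank ker ∂_3 − rank ∂_4 = (1 − 1) − 0 = 0, and there is no ∂_4, so H_3 = 0.

As a check, the Euler characteristic is 4 − 6 + 4 − 1 = 1, which agrees with 1 − 0 + 0 − 0 = 1.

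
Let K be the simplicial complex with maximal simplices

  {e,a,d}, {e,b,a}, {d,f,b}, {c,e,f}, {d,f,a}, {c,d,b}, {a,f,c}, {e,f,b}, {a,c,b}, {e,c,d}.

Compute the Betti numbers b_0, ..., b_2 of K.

Take the total order a < b < c < d < e < f on the vertex set. Then K (dimension 2) consists of the simplices:

  0-simplices (6): a, b, c, d, e, f
  1-simplices (15): ab, ac, ad, ae, af, bc, bd, be, bf, cd, ce, cf, de, df, ef
  2-simplices (10): abc, abe, acf, ade, adf, bcd, bdf, bef, cde, cef

Hence C_0 ≅ Z^6, C_1 ≅ Z^15, C_2 ≅ Z^10.

The boundary map ∂_1: C_1 → C_0 maps an edge to its endpoints' difference, ∂[p,q] = q − p. For instance
  ∂ef = f − e.
As a 6×15 matrix over Z this has rank 5, with invariant factors (1,1,1,1,1).

∂_2: C_2 → C_1 acts by ∂[p,q,r] = [q,r] − [p,r] + [p,q]. For instance
  ∂bcd = cd − bd + bc,
  ∂abc = bc − ac + ab.
The 15×10 boundary matrix has rank 10 and Smith normal form diag(1,1,1,1,1,1,1,1,1,2).

From H_k ≅ ker(∂_k) / im(∂_{k+1}) we obtain:

  H_0: rank C_0 − rank ∂_1 = 6 − 5 = 1, and the invariant factors of ∂_1 are all 1, so H_0 ≅ Z.
  H_1: rank ker ∂_1 − rank ∂_2 = (15 − 5) − 10 = 0, and ∂_2 has invariant factor 2 > 1, so H_1 ≅ Z/2.
  H_2: rank ker ∂_2 − rank ∂_3 = (10 − 10) − 0 = 0, and there is no ∂_3, so H_2 ≅ 0.

As a check, the Euler characteristic is 6 − 15 + 10 = 1, which agrees with 1 − 0 + 0 = 1.

Hence the Betti numbers are b_0 = 1, b_1 = 0, b_2 = 0.

b_0 = 1, b_1 = 0, b_2 = 0.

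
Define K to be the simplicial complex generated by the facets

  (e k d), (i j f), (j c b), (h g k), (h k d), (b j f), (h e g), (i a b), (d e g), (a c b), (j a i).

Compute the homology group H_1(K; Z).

H_1 ≅ Z^2.

Order the vertices as a < b < c < d < e < f < g < h < i < j < k. Listing each simplex with vertices in this order, K has dimension 2 with simplices:

  0-simplices (11): a, b, c, d, e, f, g, h, i, j, k
  1-simplices (22): ab, ac, ai, aj, bc, bf, bi, bj, cj, de, dg, dh, dk, eg, eh, ek, fi, fj, gh, gk, hk, ij
  2-simplices (11): abc, abi, aij, bcj, bfj, deg, dek, dhk, egh, fij, ghk

so the chain groups are C_0 ≅ Z^11, C_1 ≅ Z^22, C_2 ≅ Z^11.

Boundary ∂_1: C_1 → C_0 is given by ∂[p,q] = [q] − [p]. For instance
  ∂cj = j − c.
This gives a 11×22 integer matrix of rank 9; reducing to Smith normal form yields diagonal entries (1,1,1,1,1,1,1,1,1).

The boundary map ∂_2: C_2 → C_1 acts by ∂[p,q,r] = [q,r] − [p,r] + [p,q]. For instance
  ∂aij = ij − aj + ai,
  ∂fij = ij − fj + fi.
This gives a 22×11 integer matrix of rank 11; reducing to Smith normal form yields diagonal entries (1,1,1,1,1,1,1,1,1,1,1).

Now H_k = ker ∂_k / im ∂_{k+1}, so:

  H_1: rank ker ∂_1 − rank ∂_2 = (22 − 9) − 11 = 2, and the invariant factors of ∂_2 are all 1, so H_1 = Z^2.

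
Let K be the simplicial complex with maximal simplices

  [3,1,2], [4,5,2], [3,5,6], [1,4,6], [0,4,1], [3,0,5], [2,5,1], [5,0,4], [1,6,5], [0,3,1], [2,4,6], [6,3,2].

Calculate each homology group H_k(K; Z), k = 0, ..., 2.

Order the vertices as 0 < 1 < 2 < 3 < 4 < 5 < 6. Listing each simplex with vertices in this order, K has dimension 2 with simplices:

  0-simplices (7): [0], [1], [2], [3], [4], [5], [6]
  1-simplices (18): [0,1], [0,3], [0,4], [0,5], [1,2], [1,3], [1,4], [1,5], [1,6], [2,3], [2,4], [2,5], [2,6], [3,5], [3,6], [4,5], [4,6], [5,6]
  2-simplices (12): [0,1,3], [0,1,4], [0,3,5], [0,4,5], [1,2,3], [1,2,5], [1,4,6], [1,5,6], [2,3,6], [2,4,5], [2,4,6], [3,5,6]

so the chain groups are C_0 ≅ Z^7, C_1 ≅ Z^18, C_2 ≅ Z^12.

∂_1: C_1 → C_0 maps an edge to its endpoints' difference, ∂[p,q] = q − p.
This gives a 7×18 integer matrix of rank 6; reducing to Smith normal form yields diagonal entries (1,1,1,1,1,1).

∂_2: C_2 → C_1 acts by ∂[p,q,r] = [q,r] − [p,r] + [p,q]. For instance
  ∂[0,1,4] = [1,4] − [0,4] + [0,1],
  ∂[2,3,6] = [3,6] − [2,6] + [2,3].
The resulting 18×12 matrix has rank 12, and its Smith normal form has invariant factors (1,1,1,1,1,1,1,1,1,1,1,2).

Computing H_k = (kernel of ∂_k) / (image of ∂_{k+1}):

  H_0: rank C_0 − rank ∂_1 = 7 − 6 = 1, and the invariant factors of ∂_1 are all 1, so H_0 = Z.
  H_1: rank ker ∂_1 − rank ∂_2 = (18 − 6) − 12 = 0, and ∂_2 has invariant factor 2 > 1, so H_1 = Z/2.
  H_2: rank ker ∂_2 − rank ∂_3 = (12 − 12) − 0 = 0, and there is no ∂_3, so H_2 = 0.

As a check, the Euler characteristic is 7 − 18 + 12 = 1, which agrees with 1 − 0 + 0 = 1.
(K is a triangulation of the real projective plane RP^2.)

H_0 ≅ Z,  H_1 ≅ Z/2,  H_2 = 0.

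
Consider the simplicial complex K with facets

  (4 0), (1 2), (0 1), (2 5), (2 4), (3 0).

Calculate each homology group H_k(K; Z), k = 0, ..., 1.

Fix the vertex order 0 < 1 < 2 < 3 < 4 < 5 and write every simplex with vertices in increasing order. Then dim K = 1 and the simplices of K are:

  0-simplices (6): [0], [1], [2], [3], [4], [5]
  1-simplices (6): [0,1], [0,3], [0,4], [1,2], [2,4], [2,5]

so the chain groups are C_0 ≅ Z^6, C_1 ≅ Z^6.

Boundary ∂_1: C_1 → C_0 is given by ∂[p,q] = [q] − [p]. For instance
  ∂[1,2] = [2] − [1].
The 6×6 boundary matrix has rank 5 and Smith normal form diag(1,1,1,1,1).

Computing H_k = (kernel of ∂_k) / (image of ∂_{k+1}):

  H_0: rank C_0 − rank ∂_1 = 6 − 5 = 1, and the invariant factors of ∂_1 are all 1, so H_0 ≅ Z.
  H_1: rank ker ∂_1 − rank ∂_2 = (6 − 5) − 0 = 1, and there is no ∂_2, so H_1 ≅ Z.

As a check, the Euler characteristic is 6 − 6 = 0, which agrees with 1 − 1 = 0.

H_0 = Z,  H_1 = Z.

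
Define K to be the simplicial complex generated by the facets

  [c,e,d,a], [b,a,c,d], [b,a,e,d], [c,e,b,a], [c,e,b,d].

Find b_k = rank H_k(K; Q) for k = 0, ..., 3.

Fix the vertex order a < b < c < d < e and write every simplex with vertices in increasing order. Then dim K = 3 and the simplices of K are:

  0-simplices (5): a, b, c, d, e
  1-simplices (10): ab, ac, ad, ae, bc, bd, be, cd, ce, de
  2-simplices (10): abc, abd, abe, acd, ace, ade, bcd, bce, bde, cde
  3-simplices (5): abcd, abce, abde, acde, bcde

so the chain groups are C_0 ≅ Z^5, C_1 ≅ Z^10, C_2 ≅ Z^10, C_3 ≅ Z^5.

∂_1: C_1 → C_0 sends each edge [p,q] (with p < q) to q − p. For instance
  ∂ac = c − a.
The resulting 5×10 matrix has rank 4, and its Smith normal form has invariant factors (1,1,1,1).

∂_2: C_2 → C_1 acts by ∂[p,q,r] = [q,r] − [p,r] + [p,q]. For instance
  ∂ace = ce − ae + ac,
  ∂bde = de − be + bd.
The resulting 10×10 matrix has rank 6, and its Smith normal form has invariant factors (1,1,1,1,1,1).

∂_3: C_3 → C_2 sends each 3-simplex σ to the alternating sum Σ_i (−1)^i (σ with its i-th vertex removed). For instance
  ∂abde = bde − ade + abe − abd,
  ∂bcde = cde − bde + bce − bcd.
The resulting 10×5 matrix has rank 4, and its Smith normal form has invariant factors (1,1,1,1).

Reading off H_k = ker ∂_k / im ∂_{k+1}:

  H_0: rank C_0 − rank ∂_1 = 5 − 4 = 1, and the invariant factors of ∂_1 are all 1, so H_0 ≅ Z.
  H_1: rank ker ∂_1 − rank ∂_2 = (10 − 4) − 6 = 0, and the invariant factors of ∂_2 are all 1, so H_1 ≅ 0.
  H_2: rank ker ∂_2 − rank ∂_3 = (10 − 6) − 4 = 0, and the invariant factors of ∂_3 are all 1, so H_2 ≅ 0.
  H_3: rank ker ∂_3 − rank ∂_4 = (5 − 4) − 0 = 1, and there is no ∂_4, so H_3 ≅ Z.

(K is a triangulation of the 3-sphere S^3.)

Hence the Betti numbers are b_0 = 1, b_1 = 0, b_2 = 0, b_3 = 1.

b_0 = 1, b_1 = 0, b_2 = 0, b_3 = 1.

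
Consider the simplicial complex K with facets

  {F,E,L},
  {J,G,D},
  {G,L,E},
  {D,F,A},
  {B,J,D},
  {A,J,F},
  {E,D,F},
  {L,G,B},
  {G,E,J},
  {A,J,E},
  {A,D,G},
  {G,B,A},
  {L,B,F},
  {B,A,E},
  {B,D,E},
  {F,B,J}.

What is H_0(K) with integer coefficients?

We work with the vertex ordering A < B < D < E < F < G < J < L. The simplices of K, each written with vertices in increasing order, are:

  0-simplices (8): A, B, D, E, F, G, J, L
  1-simplices (24): AB, AD, AE, AF, AG, AJ, BD, BE, BF, BG, BJ, BL, DE, DF, DG, DJ, EF, EG, EJ, EL, FJ, FL, GJ, GL
  2-simplices (16): ABE, ABG, ADF, ADG, AEJ, AFJ, BDE, BDJ, BFJ, BFL, BGL, DEF, DGJ, EFL, EGJ, EGL

so the chain groups are C_0 ≅ Z^8, C_1 ≅ Z^24, C_2 ≅ Z^16.

The boundary map ∂_1: C_1 → C_0 sends each edge [p,q] (with p < q) to q − p. For instance
  ∂DJ = J − D.
This gives a 8×24 integer matrix of rank 7; reducing to Smith normal form yields diagonal entries (1,1,1,1,1,1,1).

∂_2: C_2 → C_1 acts by ∂[p,q,r] = [q,r] − [p,r] + [p,q]. For instance
  ∂ADF = DF − AF + AD,
  ∂AFJ = FJ − AJ + AF.
The resulting 24×16 matrix has rank 15, and its Smith normal form has invariant factors (1,1,1,1,1,1,1,1,1,1,1,1,1,1,1).

Now H_k = ker ∂_k / im ∂_{k+1}, so:

  H_0: rank C_0 − rank ∂_1 = 8 − 7 = 1, and the invariant factors of ∂_1 are all 1, so H_0 = Z.

H_0 ≅ Z.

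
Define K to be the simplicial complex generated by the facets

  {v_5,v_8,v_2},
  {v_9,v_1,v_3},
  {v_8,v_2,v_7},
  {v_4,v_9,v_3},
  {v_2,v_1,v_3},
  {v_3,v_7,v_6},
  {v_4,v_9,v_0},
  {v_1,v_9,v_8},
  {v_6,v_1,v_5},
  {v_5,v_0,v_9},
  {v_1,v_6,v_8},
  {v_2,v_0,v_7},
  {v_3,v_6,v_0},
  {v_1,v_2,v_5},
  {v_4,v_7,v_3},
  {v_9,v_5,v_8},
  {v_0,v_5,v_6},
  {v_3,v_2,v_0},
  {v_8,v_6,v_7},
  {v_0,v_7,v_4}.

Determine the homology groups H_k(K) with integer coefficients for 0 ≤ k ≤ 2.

H_0 ≅ Z,  H_1 ≅ Z ⊕ Z_2,  H_2 = 0.

Order the vertices as v_0 < v_1 < v_2 < v_3 < v_4 < v_5 < v_6 < v_7 < v_8 < v_9. Listing each simplex with vertices in this order, K has dimension 2 with simplices:

  0-simplices (10): [v_0], [v_1], [v_2], [v_3], [v_4], [v_5], [v_6], [v_7], [v_8], [v_9]
  1-simplices (30): (30 of them)
  2-simplices (20): (20 of them)

so the chain groups are C_0 ≅ Z^10, C_1 ≅ Z^30, C_2 ≅ Z^20.

The boundary map ∂_1: C_1 → C_0 maps an edge to its endpoints' difference, ∂[p,q] = q − p. For instance
  ∂[v_0,v_6] = [v_6] − [v_0].
The 10×30 boundary matrix has rank 9 and Smith normal form diag(1,1,1,1,1,1,1,1,1).

Boundary ∂_2: C_2 → C_1 sends each 2-simplex [p,q,r] to [q,r] − [p,r] + [p,q]. For instance
  ∂[v_6,v_7,v_8] = [v_7,v_8] − [v_6,v_8] + [v_6,v_7],
  ∂[v_0,v_4,v_7] = [v_4,v_7] − [v_0,v_7] + [v_0,v_4].
The resulting 30×20 matrix has rank 20, and its Smith normal form has invariant factors (1,1,1,1,1,1,1,1,1,1,1,1,1,1,1,1,1,1,1,2).

Computing H_k = (kernel of ∂_k) / (image of ∂_{k+1}):

  H_0: rank C_0 − rank ∂_1 = 10 − 9 = 1, and the invariant factors of ∂_1 are all 1, so H_0 ≅ Z.
  H_1: rank ker ∂_1 − rank ∂_2 = (30 − 9) − 20 = 1, and ∂_2 has invariant factor 2 > 1, so H_1 ≅ Z ⊕ Z_2.
  H_2: rank ker ∂_2 − rank ∂_3 = (20 − 20) − 0 = 0, and there is no ∂_3, so H_2 ≅ 0.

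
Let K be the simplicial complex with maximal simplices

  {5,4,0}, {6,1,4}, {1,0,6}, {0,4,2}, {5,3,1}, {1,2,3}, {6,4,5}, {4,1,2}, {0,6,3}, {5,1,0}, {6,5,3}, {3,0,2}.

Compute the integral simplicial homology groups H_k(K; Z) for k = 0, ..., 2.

Take the total order 0 < 1 < 2 < 3 < 4 < 5 < 6 on the vertex set. Then K (dimension 2) consists of the simplices:

  0-simplices (7): [0], [1], [2], [3], [4], [5], [6]
  1-simplices (18): [0,1], [0,2], [0,3], [0,4], [0,5], [0,6], [1,2], [1,3], [1,4], [1,5], [1,6], [2,3], [2,4], [3,5], [3,6], [4,5], [4,6], [5,6]
  2-simplices (12): [0,1,5], [0,1,6], [0,2,3], [0,2,4], [0,3,6], [0,4,5], [1,2,3], [1,2,4], [1,3,5], [1,4,6], [3,5,6], [4,5,6]

Hence C_0 ≅ Z^7, C_1 ≅ Z^18, C_2 ≅ Z^12.

∂_1: C_1 → C_0 is given by ∂[p,q] = [q] − [p]. For instance
  ∂[0,1] = [1] − [0].
As a 7×18 matrix over Z this has rank 6, with invariant factors (1,1,1,1,1,1).

∂_2: C_2 → C_1 maps a triangle to the signed sum of its edges. For instance
  ∂[0,2,4] = [2,4] − [0,4] + [0,2],
  ∂[3,5,6] = [5,6] − [3,6] + [3,5].
The resulting 18×12 matrix has rank 12, and its Smith normal form has invariant factors (1,1,1,1,1,1,1,1,1,1,1,2).

From H_k ≅ ker(∂_k) / im(∂_{k+1}) we obtain:

  H_0: rank C_0 − rank ∂_1 = 7 − 6 = 1, and the invariant factors of ∂_1 are all 1, so H_0 = Z.
  H_1: rank ker ∂_1 − rank ∂_2 = (18 − 6) − 12 = 0, and ∂_2 has invariant factor 2 > 1, so H_1 = Z_2.
  H_2: rank ker ∂_2 − rank ∂_3 = (12 − 12) − 0 = 0, and there is no ∂_3, so H_2 = 0.

(K is a triangulation of the real projective plane RP^2.)

H_0 ≅ Z,  H_1 ≅ Z_2,  H_2 = 0.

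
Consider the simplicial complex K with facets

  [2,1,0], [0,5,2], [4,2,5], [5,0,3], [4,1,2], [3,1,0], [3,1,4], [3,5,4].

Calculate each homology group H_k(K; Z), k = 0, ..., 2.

Order the vertices as 0 < 1 < 2 < 3 < 4 < 5. Listing each simplex with vertices in this order, K has dimension 2 with simplices:

  0-simplices (6): [0], [1], [2], [3], [4], [5]
  1-simplices (12): [0,1], [0,2], [0,3], [0,5], [1,2], [1,3], [1,4], [2,4], [2,5], [3,4], [3,5], [4,5]
  2-simplices (8): [0,1,2], [0,1,3], [0,2,5], [0,3,5], [1,2,4], [1,3,4], [2,4,5], [3,4,5]

giving chain groups C_0 ≅ Z^6, C_1 ≅ Z^12, C_2 ≅ Z^8.

The boundary map ∂_1: C_1 → C_0 sends each edge [p,q] (with p < q) to q − p. For instance
  ∂[1,2] = [2] − [1].
As a 6×12 matrix over Z this has rank 5, with invariant factors (1,1,1,1,1).

∂_2: C_2 → C_1 acts by ∂[p,q,r] = [q,r] − [p,r] + [p,q]. For instance
  ∂[1,3,4] = [3,4] − [1,4] + [1,3],
  ∂[1,2,4] = [2,4] − [1,4] + [1,2].
The resulting 12×8 matrix has rank 7, and its Smith normal form has invariant factors (1,1,1,1,1,1,1).

Reading off H_k = ker ∂_k / im ∂_{k+1}:

  H_0: rank C_0 − rank ∂_1 = 6 − 5 = 1, and the invariant factors of ∂_1 are all 1, so H_0 ≅ Z.
  H_1: rank ker ∂_1 − rank ∂_2 = (12 − 5) − 7 = 0, and the invariant factors of ∂_2 are all 1, so H_1 ≅ 0.
  H_2: rank ker ∂_2 − rank ∂_3 = (8 − 7) − 0 = 1, and there is no ∂_3, so H_2 ≅ Z.

As a check, the Euler characteristic is 6 − 12 + 8 = 2, which agrees with 1 − 0 + 1 = 2.

H_0 = Z,  H_1 = 0,  H_2 = Z.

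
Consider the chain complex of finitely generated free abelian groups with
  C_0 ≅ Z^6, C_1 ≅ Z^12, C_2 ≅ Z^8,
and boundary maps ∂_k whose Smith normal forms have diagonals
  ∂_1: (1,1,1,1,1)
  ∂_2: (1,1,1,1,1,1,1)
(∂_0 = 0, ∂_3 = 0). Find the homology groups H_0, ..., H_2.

H_0 = Z,  H_1 = 0,  H_2 = Z.

H_0: b_0 = 6 − 0 − 5 = 1; torsion from ∂_1 factors > 1: none. So H_0 = Z.
H_1: b_1 = 12 − 5 − 7 = 0; torsion from ∂_2 factors > 1: none. So H_1 = 0.
H_2: b_2 = 8 − 7 − 0 = 1; torsion from ∂_3 factors > 1: none. So H_2 = Z.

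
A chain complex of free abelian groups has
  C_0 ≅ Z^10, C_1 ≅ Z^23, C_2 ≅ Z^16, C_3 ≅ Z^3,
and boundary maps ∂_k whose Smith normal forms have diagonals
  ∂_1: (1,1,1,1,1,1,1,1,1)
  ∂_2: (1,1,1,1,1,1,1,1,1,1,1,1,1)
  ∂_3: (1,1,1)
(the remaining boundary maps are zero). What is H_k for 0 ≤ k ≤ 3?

H_0 = Z,  H_1 = Z,  H_2 = 0,  H_3 = 0.

H_0: b_0 = 10 − 0 − 9 = 1; torsion from ∂_1 factors > 1: none. So H_0 = Z.
H_1: b_1 = 23 − 9 − 13 = 1; torsion from ∂_2 factors > 1: none. So H_1 = Z.
H_2: b_2 = 16 − 13 − 3 = 0; torsion from ∂_3 factors > 1: none. So H_2 = 0.
H_3: b_3 = 3 − 3 − 0 = 0; torsion from ∂_4 factors > 1: none. So H_3 = 0.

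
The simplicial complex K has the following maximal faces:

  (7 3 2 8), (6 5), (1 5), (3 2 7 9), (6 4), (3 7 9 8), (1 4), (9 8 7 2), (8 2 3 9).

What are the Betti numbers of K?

b_0 = 2, b_1 = 1, b_2 = 0, b_3 = 1.

K has 9 vertices, 14 edges, 10 triangles, 5 3-simplices.
rank ∂_0 = 0, rank ∂_1 = 7 ⇒ b_0 = 9 − 0 − 7 = 2; all invariant factors of ∂_1 are 1 so no torsion. So H_0 = Z^2.
rank ∂_1 = 7, rank ∂_2 = 6 ⇒ b_1 = 14 − 7 − 6 = 1; all invariant factors of ∂_2 are 1 so no torsion. So H_1 = Z.
rank ∂_2 = 6, rank ∂_3 = 4 ⇒ b_2 = 10 − 6 − 4 = 0; all invariant factors of ∂_3 are 1 so no torsion. So H_2 = 0.
rank ∂_3 = 4, rank ∂_4 = 0 ⇒ b_3 = 5 − 4 − 0 = 1. So H_3 = Z.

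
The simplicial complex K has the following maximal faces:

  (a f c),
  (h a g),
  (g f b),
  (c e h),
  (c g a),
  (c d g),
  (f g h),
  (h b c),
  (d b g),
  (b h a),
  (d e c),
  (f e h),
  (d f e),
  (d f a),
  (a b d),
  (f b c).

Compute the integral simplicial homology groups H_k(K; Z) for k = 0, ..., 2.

Take the total order a < b < c < d < e < f < g < h on the vertex set. Then K (dimension 2) consists of the simplices:

  0-simplices (8): a, b, c, d, e, f, g, h
  1-simplices (24): ab, ac, ad, af, ag, ah, bc, bd, bf, bg, bh, cd, ce, cf, cg, ch, de, df, dg, ef, eh, fg, fh, gh
  2-simplices (16): abd, abh, acf, acg, adf, agh, bcf, bch, bdg, bfg, cde, cdg, ceh, def, efh, fgh

giving chain groups C_0 ≅ Z^8, C_1 ≅ Z^24, C_2 ≅ Z^16.

The boundary map ∂_1: C_1 → C_0 is given by ∂[p,q] = [q] − [p]. For instance
  ∂de = e − d.
This gives a 8×24 integer matrix of rank 7; reducing to Smith normal form yields diagonal entries (1,1,1,1,1,1,1).

∂_2: C_2 → C_1 sends each 2-simplex [p,q,r] to [q,r] − [p,r] + [p,q]. For instance
  ∂bcf = cf − bf + bc,
  ∂fgh = gh − fh + fg.
The resulting 24×16 matrix has rank 15, and its Smith normal form has invariant factors (1,1,1,1,1,1,1,1,1,1,1,1,1,1,1).

Reading off H_k = ker ∂_k / im ∂_{k+1}:

  H_0: rank C_0 − rank ∂_1 = 8 − 7 = 1, and the invariant factors of ∂_1 are all 1, so H_0 ≅ Z.
  H_1: rank ker ∂_1 − rank ∂_2 = (24 − 7) − 15 = 2, and the invariant factors of ∂_2 are all 1, so H_1 ≅ Z^2.
  H_2: rank ker ∂_2 − rank ∂_3 = (16 − 15) − 0 = 1, and there is no ∂_3, so H_2 ≅ Z.

H_0 ≅ Z,  H_1 ≅ Z^2,  H_2 ≅ Z.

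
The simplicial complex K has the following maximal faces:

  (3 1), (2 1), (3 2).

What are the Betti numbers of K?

b_0 = 1, b_1 = 1.

K has 3 vertices, 3 edges.
rank ∂_0 = 0, rank ∂_1 = 2 ⇒ b_0 = 3 − 0 − 2 = 1; all invariant factors of ∂_1 are 1 so no torsion. So H_0 = Z.
rank ∂_1 = 2, rank ∂_2 = 0 ⇒ b_1 = 3 − 2 − 0 = 1. So H_1 = Z.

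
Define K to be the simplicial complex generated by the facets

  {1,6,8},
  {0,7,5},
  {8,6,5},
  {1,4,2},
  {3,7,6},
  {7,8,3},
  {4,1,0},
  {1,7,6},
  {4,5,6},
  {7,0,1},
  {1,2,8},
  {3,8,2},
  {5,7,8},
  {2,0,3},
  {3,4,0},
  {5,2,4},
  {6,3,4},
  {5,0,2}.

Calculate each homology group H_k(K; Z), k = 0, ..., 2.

K has 9 vertices, 27 edges, 18 triangles.
rank ∂_0 = 0, rank ∂_1 = 8 ⇒ b_0 = 9 − 0 − 8 = 1; all invariant factors of ∂_1 are 1 so no torsion. So H_0 ≅ Z.
rank ∂_1 = 8, rank ∂_2 = 18 ⇒ b_1 = 27 − 8 − 18 = 1; ∂_2 has invariant factor(s) [2] giving torsion. So H_1 ≅ Z ⊕ Z/2.
rank ∂_2 = 18, rank ∂_3 = 0 ⇒ b_2 = 18 − 18 − 0 = 0. So H_2 ≅ 0.

H_0 ≅ Z,  H_1 ≅ Z ⊕ Z/2,  H_2 = 0.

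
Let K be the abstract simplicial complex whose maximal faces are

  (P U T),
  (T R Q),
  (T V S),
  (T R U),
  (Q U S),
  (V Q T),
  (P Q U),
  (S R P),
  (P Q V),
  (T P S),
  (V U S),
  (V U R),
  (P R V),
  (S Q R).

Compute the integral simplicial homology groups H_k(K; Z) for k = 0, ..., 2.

H_0 ≅ Z,  H_1 ≅ Z^2,  H_2 ≅ Z.

Take the total order P < Q < R < S < T < U < V on the vertex set. Then K (dimension 2) consists of the simplices:

  0-simplices (7): P, Q, R, S, T, U, V
  1-simplices (21): PQ, PR, PS, PT, PU, PV, QR, QS, QT, QU, QV, RS, RT, RU, RV, ST, SU, SV, TU, TV, UV
  2-simplices (14): PQU, PQV, PRS, PRV, PST, PTU, QRS, QRT, QSU, QTV, RTU, RUV, STV, SUV

Hence C_0 ≅ Z^7, C_1 ≅ Z^21, C_2 ≅ Z^14.

The boundary map ∂_1: C_1 → C_0 sends each edge [p,q] (with p < q) to q − p. For instance
  ∂RV = V − R.
As a 7×21 matrix over Z this has rank 6, with invariant factors (1,1,1,1,1,1).

Boundary ∂_2: C_2 → C_1 acts by ∂[p,q,r] = [q,r] − [p,r] + [p,q]. For instance
  ∂RUV = UV − RV + RU,
  ∂RTU = TU − RU + RT.
This gives a 21×14 integer matrix of rank 13; reducing to Smith normal form yields diagonal entries (1,1,1,1,1,1,1,1,1,1,1,1,1).

Now H_k = ker ∂_k / im ∂_{k+1}, so:

  H_0: rank C_0 − rank ∂_1 = 7 − 6 = 1, and the invariant factors of ∂_1 are all 1, so H_0 = Z.
  H_1: rank ker ∂_1 − rank ∂_2 = (21 − 6) − 13 = 2, and the invariant factors of ∂_2 are all 1, so H_1 = Z^2.
  H_2: rank ker ∂_2 − rank ∂_3 = (14 − 13) − 0 = 1, and there is no ∂_3, so H_2 = Z.

(K is a triangulation of the torus T^2.)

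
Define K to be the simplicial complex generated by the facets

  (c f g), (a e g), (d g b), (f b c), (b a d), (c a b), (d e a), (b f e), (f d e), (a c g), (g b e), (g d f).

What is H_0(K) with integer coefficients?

H_0 = Z.

K has 7 vertices, 18 edges, 12 triangles.
rank ∂_0 = 0, rank ∂_1 = 6 ⇒ b_0 = 7 − 0 − 6 = 1; all invariant factors of ∂_1 are 1 so no torsion. So H_0 ≅ Z.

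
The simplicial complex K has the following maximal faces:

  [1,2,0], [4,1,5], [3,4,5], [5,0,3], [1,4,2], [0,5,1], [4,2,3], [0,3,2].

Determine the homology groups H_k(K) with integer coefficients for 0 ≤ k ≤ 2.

Fix the vertex order 0 < 1 < 2 < 3 < 4 < 5 and write every simplex with vertices in increasing order. Then dim K = 2 and the simplices of K are:

  0-simplices (6): [0], [1], [2], [3], [4], [5]
  1-simplices (12): [0,1], [0,2], [0,3], [0,5], [1,2], [1,4], [1,5], [2,3], [2,4], [3,4], [3,5], [4,5]
  2-simplices (8): [0,1,2], [0,1,5], [0,2,3], [0,3,5], [1,2,4], [1,4,5], [2,3,4], [3,4,5]

Hence C_0 ≅ Z^6, C_1 ≅ Z^12, C_2 ≅ Z^8.

The boundary map ∂_1: C_1 → C_0 sends each edge [p,q] (with p < q) to q − p.
This gives a 6×12 integer matrix of rank 5; reducing to Smith normal form yields diagonal entries (1,1,1,1,1).

Boundary ∂_2: C_2 → C_1 maps a triangle to the signed sum of its edges. For instance
  ∂[0,2,3] = [2,3] − [0,3] + [0,2],
  ∂[2,3,4] = [3,4] − [2,4] + [2,3].
This gives a 12×8 integer matrix of rank 7; reducing to Smith normal form yields diagonal entries (1,1,1,1,1,1,1).

Computing H_k = (kernel of ∂_k) / (image of ∂_{k+1}):

  H_0: rank C_0 − rank ∂_1 = 6 − 5 = 1, and the invariant factors of ∂_1 are all 1, so H_0 = Z.
  H_1: rank ker ∂_1 − rank ∂_2 = (12 − 5) − 7 = 0, and the invariant factors of ∂_2 are all 1, so H_1 = 0.
  H_2: rank ker ∂_2 − rank ∂_3 = (8 − 7) − 0 = 1, and there is no ∂_3, so H_2 = Z.

As a check, the Euler characteristic is 6 − 12 + 8 = 2, which agrees with 1 − 0 + 1 = 2.

H_0 = Z,  H_1 = 0,  H_2 = Z.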